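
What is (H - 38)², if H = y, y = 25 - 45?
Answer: 3364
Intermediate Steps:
y = -20
H = -20
(H - 38)² = (-20 - 38)² = (-58)² = 3364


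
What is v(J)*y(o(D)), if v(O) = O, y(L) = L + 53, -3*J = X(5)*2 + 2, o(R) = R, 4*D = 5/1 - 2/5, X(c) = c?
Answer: -1083/5 ≈ -216.60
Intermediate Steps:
D = 23/20 (D = (5/1 - 2/5)/4 = (5*1 - 2*⅕)/4 = (5 - ⅖)/4 = (¼)*(23/5) = 23/20 ≈ 1.1500)
J = -4 (J = -(5*2 + 2)/3 = -(10 + 2)/3 = -⅓*12 = -4)
y(L) = 53 + L
v(J)*y(o(D)) = -4*(53 + 23/20) = -4*1083/20 = -1083/5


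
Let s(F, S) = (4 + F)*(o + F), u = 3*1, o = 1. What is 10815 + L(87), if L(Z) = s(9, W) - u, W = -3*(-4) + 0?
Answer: 10942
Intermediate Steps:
u = 3
W = 12 (W = 12 + 0 = 12)
s(F, S) = (1 + F)*(4 + F) (s(F, S) = (4 + F)*(1 + F) = (1 + F)*(4 + F))
L(Z) = 127 (L(Z) = (4 + 9² + 5*9) - 1*3 = (4 + 81 + 45) - 3 = 130 - 3 = 127)
10815 + L(87) = 10815 + 127 = 10942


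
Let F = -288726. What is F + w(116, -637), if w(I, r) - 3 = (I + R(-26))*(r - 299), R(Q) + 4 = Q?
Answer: -369219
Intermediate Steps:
R(Q) = -4 + Q
w(I, r) = 3 + (-299 + r)*(-30 + I) (w(I, r) = 3 + (I + (-4 - 26))*(r - 299) = 3 + (I - 30)*(-299 + r) = 3 + (-30 + I)*(-299 + r) = 3 + (-299 + r)*(-30 + I))
F + w(116, -637) = -288726 + (8973 - 299*116 - 30*(-637) + 116*(-637)) = -288726 + (8973 - 34684 + 19110 - 73892) = -288726 - 80493 = -369219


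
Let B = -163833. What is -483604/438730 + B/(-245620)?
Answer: -4690436239/10776086260 ≈ -0.43526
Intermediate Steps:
-483604/438730 + B/(-245620) = -483604/438730 - 163833/(-245620) = -483604*1/438730 - 163833*(-1/245620) = -241802/219365 + 163833/245620 = -4690436239/10776086260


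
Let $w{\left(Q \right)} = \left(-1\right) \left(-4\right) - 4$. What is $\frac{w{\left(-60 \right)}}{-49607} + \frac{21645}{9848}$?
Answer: $\frac{21645}{9848} \approx 2.1979$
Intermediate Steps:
$w{\left(Q \right)} = 0$ ($w{\left(Q \right)} = 4 - 4 = 0$)
$\frac{w{\left(-60 \right)}}{-49607} + \frac{21645}{9848} = \frac{0}{-49607} + \frac{21645}{9848} = 0 \left(- \frac{1}{49607}\right) + 21645 \cdot \frac{1}{9848} = 0 + \frac{21645}{9848} = \frac{21645}{9848}$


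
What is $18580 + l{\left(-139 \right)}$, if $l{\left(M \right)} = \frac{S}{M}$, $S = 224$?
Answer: $\frac{2582396}{139} \approx 18578.0$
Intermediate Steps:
$l{\left(M \right)} = \frac{224}{M}$
$18580 + l{\left(-139 \right)} = 18580 + \frac{224}{-139} = 18580 + 224 \left(- \frac{1}{139}\right) = 18580 - \frac{224}{139} = \frac{2582396}{139}$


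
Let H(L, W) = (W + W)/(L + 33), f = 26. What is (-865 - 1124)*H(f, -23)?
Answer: 91494/59 ≈ 1550.7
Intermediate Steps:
H(L, W) = 2*W/(33 + L) (H(L, W) = (2*W)/(33 + L) = 2*W/(33 + L))
(-865 - 1124)*H(f, -23) = (-865 - 1124)*(2*(-23)/(33 + 26)) = -3978*(-23)/59 = -1989*(-46/59) = 91494/59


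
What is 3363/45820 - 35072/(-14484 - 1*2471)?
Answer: 332803741/155375620 ≈ 2.1419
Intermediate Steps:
3363/45820 - 35072/(-14484 - 1*2471) = 3363*(1/45820) - 35072/(-14484 - 2471) = 3363/45820 - 35072/(-16955) = 3363/45820 - 35072*(-1/16955) = 3363/45820 + 35072/16955 = 332803741/155375620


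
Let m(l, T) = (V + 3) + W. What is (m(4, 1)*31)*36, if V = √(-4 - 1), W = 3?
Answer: 6696 + 1116*I*√5 ≈ 6696.0 + 2495.5*I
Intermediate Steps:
V = I*√5 (V = √(-5) = I*√5 ≈ 2.2361*I)
m(l, T) = 6 + I*√5 (m(l, T) = (I*√5 + 3) + 3 = (3 + I*√5) + 3 = 6 + I*√5)
(m(4, 1)*31)*36 = ((6 + I*√5)*31)*36 = (186 + 31*I*√5)*36 = 6696 + 1116*I*√5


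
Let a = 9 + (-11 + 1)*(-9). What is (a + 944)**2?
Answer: 1087849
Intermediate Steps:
a = 99 (a = 9 - 10*(-9) = 9 + 90 = 99)
(a + 944)**2 = (99 + 944)**2 = 1043**2 = 1087849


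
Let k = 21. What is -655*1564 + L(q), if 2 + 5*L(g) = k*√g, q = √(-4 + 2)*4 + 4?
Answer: -5122102/5 + 42*√(1 + I*√2)/5 ≈ -1.0244e+6 + 5.082*I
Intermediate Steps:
q = 4 + 4*I*√2 (q = √(-2)*4 + 4 = (I*√2)*4 + 4 = 4*I*√2 + 4 = 4 + 4*I*√2 ≈ 4.0 + 5.6569*I)
L(g) = -⅖ + 21*√g/5 (L(g) = -⅖ + (21*√g)/5 = -⅖ + 21*√g/5)
-655*1564 + L(q) = -655*1564 + (-⅖ + 21*√(4 + 4*I*√2)/5) = -1024420 + (-⅖ + 21*√(4 + 4*I*√2)/5) = -5122102/5 + 21*√(4 + 4*I*√2)/5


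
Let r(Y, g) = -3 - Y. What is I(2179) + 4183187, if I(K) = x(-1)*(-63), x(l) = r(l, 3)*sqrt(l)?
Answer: 4183187 + 126*I ≈ 4.1832e+6 + 126.0*I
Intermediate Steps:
x(l) = sqrt(l)*(-3 - l) (x(l) = (-3 - l)*sqrt(l) = sqrt(l)*(-3 - l))
I(K) = 126*I (I(K) = (sqrt(-1)*(-3 - 1*(-1)))*(-63) = (I*(-3 + 1))*(-63) = (I*(-2))*(-63) = -2*I*(-63) = 126*I)
I(2179) + 4183187 = 126*I + 4183187 = 4183187 + 126*I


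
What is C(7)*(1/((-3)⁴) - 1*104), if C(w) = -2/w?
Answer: 16846/567 ≈ 29.711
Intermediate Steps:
C(7)*(1/((-3)⁴) - 1*104) = (-2/7)*(1/((-3)⁴) - 1*104) = (-2*⅐)*(1/81 - 104) = -2*(1/81 - 104)/7 = -2/7*(-8423/81) = 16846/567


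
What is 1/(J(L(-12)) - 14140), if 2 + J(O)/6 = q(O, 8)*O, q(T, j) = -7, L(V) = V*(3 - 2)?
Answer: -1/13648 ≈ -7.3271e-5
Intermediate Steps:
L(V) = V (L(V) = V*1 = V)
J(O) = -12 - 42*O (J(O) = -12 + 6*(-7*O) = -12 - 42*O)
1/(J(L(-12)) - 14140) = 1/((-12 - 42*(-12)) - 14140) = 1/((-12 + 504) - 14140) = 1/(492 - 14140) = 1/(-13648) = -1/13648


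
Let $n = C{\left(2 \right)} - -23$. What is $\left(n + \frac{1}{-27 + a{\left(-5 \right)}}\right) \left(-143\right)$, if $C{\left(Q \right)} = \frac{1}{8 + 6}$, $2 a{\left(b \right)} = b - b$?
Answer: $- \frac{1245101}{378} \approx -3293.9$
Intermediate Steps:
$a{\left(b \right)} = 0$ ($a{\left(b \right)} = \frac{b - b}{2} = \frac{1}{2} \cdot 0 = 0$)
$C{\left(Q \right)} = \frac{1}{14}$
$n = \frac{323}{14}$ ($n = \frac{1}{14} - -23 = \frac{1}{14} + 23 = \frac{323}{14} \approx 23.071$)
$\left(n + \frac{1}{-27 + a{\left(-5 \right)}}\right) \left(-143\right) = \left(\frac{323}{14} + \frac{1}{-27 + 0}\right) \left(-143\right) = \left(\frac{323}{14} + \frac{1}{-27}\right) \left(-143\right) = \left(\frac{323}{14} - \frac{1}{27}\right) \left(-143\right) = \frac{8707}{378} \left(-143\right) = - \frac{1245101}{378}$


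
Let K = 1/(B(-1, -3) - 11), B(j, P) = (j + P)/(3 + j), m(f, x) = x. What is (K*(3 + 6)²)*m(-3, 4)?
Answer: -324/13 ≈ -24.923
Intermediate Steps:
B(j, P) = (P + j)/(3 + j)
K = -1/13 (K = 1/((-3 - 1)/(3 - 1) - 11) = 1/(-4/2 - 11) = 1/((½)*(-4) - 11) = 1/(-2 - 11) = 1/(-13) = -1/13 ≈ -0.076923)
(K*(3 + 6)²)*m(-3, 4) = -(3 + 6)²/13*4 = -1/13*9²*4 = -1/13*81*4 = -81/13*4 = -324/13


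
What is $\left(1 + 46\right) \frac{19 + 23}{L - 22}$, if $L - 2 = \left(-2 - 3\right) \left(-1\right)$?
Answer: $- \frac{658}{5} \approx -131.6$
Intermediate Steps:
$L = 7$ ($L = 2 + \left(-2 - 3\right) \left(-1\right) = 2 - -5 = 2 + 5 = 7$)
$\left(1 + 46\right) \frac{19 + 23}{L - 22} = \left(1 + 46\right) \frac{19 + 23}{7 - 22} = 47 \frac{42}{-15} = 47 \cdot 42 \left(- \frac{1}{15}\right) = 47 \left(- \frac{14}{5}\right) = - \frac{658}{5}$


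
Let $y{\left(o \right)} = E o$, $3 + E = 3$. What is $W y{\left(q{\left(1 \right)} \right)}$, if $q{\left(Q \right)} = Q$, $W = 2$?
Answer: $0$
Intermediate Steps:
$E = 0$ ($E = -3 + 3 = 0$)
$y{\left(o \right)} = 0$ ($y{\left(o \right)} = 0 o = 0$)
$W y{\left(q{\left(1 \right)} \right)} = 2 \cdot 0 = 0$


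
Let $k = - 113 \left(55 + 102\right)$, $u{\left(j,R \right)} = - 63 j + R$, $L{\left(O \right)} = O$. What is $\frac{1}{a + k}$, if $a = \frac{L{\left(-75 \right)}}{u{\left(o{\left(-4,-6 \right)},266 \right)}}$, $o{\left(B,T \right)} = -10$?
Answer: $- \frac{896}{15896011} \approx -5.6366 \cdot 10^{-5}$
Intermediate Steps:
$u{\left(j,R \right)} = R - 63 j$
$a = - \frac{75}{896}$ ($a = - \frac{75}{266 - -630} = - \frac{75}{266 + 630} = - \frac{75}{896} \approx -0.083705$)
$k = -17741$ ($k = \left(-113\right) 157 = -17741$)
$\frac{1}{a + k} = \frac{1}{- \frac{75}{896} - 17741} = \frac{1}{- \frac{15896011}{896}} = - \frac{896}{15896011}$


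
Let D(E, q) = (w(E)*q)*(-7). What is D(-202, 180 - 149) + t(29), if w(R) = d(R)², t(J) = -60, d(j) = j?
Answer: -8854528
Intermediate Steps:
w(R) = R²
D(E, q) = -7*q*E² (D(E, q) = (E²*q)*(-7) = (q*E²)*(-7) = -7*q*E²)
D(-202, 180 - 149) + t(29) = -7*(180 - 149)*(-202)² - 60 = -7*31*40804 - 60 = -8854468 - 60 = -8854528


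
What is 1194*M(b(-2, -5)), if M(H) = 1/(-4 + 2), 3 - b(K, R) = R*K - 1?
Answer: -597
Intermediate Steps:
b(K, R) = 4 - K*R (b(K, R) = 3 - (R*K - 1) = 3 - (K*R - 1) = 3 - (-1 + K*R) = 3 + (1 - K*R) = 4 - K*R)
M(H) = -½ (M(H) = 1/(-2) = -½)
1194*M(b(-2, -5)) = 1194*(-½) = -597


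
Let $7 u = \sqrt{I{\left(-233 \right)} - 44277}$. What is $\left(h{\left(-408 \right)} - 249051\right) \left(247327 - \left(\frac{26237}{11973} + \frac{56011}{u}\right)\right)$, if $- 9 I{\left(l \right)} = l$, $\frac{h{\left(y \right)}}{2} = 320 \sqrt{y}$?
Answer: $- \frac{\left(249051 - 1280 i \sqrt{102}\right) \left(589667725457420 + 14083013763 i \sqrt{99565}\right)}{2384183490} \approx -6.1621 \cdot 10^{10} + 2.7331 \cdot 10^{9} i$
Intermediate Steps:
$h{\left(y \right)} = 640 \sqrt{y}$ ($h{\left(y \right)} = 2 \cdot 320 \sqrt{y} = 640 \sqrt{y}$)
$I{\left(l \right)} = - \frac{l}{9}$
$u = \frac{2 i \sqrt{99565}}{21}$ ($u = \frac{\sqrt{\left(- \frac{1}{9}\right) \left(-233\right) - 44277}}{7} = \frac{\sqrt{\frac{233}{9} - 44277}}{7} = \frac{\sqrt{- \frac{398260}{9}}}{7} = \frac{\frac{2}{3} i \sqrt{99565}}{7} = \frac{2 i \sqrt{99565}}{21} \approx 30.051 i$)
$\left(h{\left(-408 \right)} - 249051\right) \left(247327 - \left(\frac{26237}{11973} + \frac{56011}{u}\right)\right) = \left(640 \sqrt{-408} - 249051\right) \left(247327 - \left(\frac{26237}{11973} + 56011 \left(- \frac{21 i \sqrt{99565}}{199130}\right)\right)\right) = \left(640 \cdot 2 i \sqrt{102} - 249051\right) \left(247327 - \left(\frac{26237}{11973} + 56011 \left(- \frac{21 i \sqrt{99565}}{199130}\right)\right)\right) = \left(1280 i \sqrt{102} - 249051\right) \left(247327 - \left(\frac{26237}{11973} - \frac{1176231 i \sqrt{99565}}{199130}\right)\right) = \left(-249051 + 1280 i \sqrt{102}\right) \left(247327 - \left(\frac{26237}{11973} - \frac{1176231 i \sqrt{99565}}{199130}\right)\right) = \left(-249051 + 1280 i \sqrt{102}\right) \left(\frac{2961219934}{11973} + \frac{1176231 i \sqrt{99565}}{199130}\right)$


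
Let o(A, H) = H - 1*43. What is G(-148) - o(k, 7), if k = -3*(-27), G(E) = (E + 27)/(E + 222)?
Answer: 2543/74 ≈ 34.365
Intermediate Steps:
G(E) = (27 + E)/(222 + E)
k = 81
o(A, H) = -43 + H (o(A, H) = H - 43 = -43 + H)
G(-148) - o(k, 7) = (27 - 148)/(222 - 148) - (-43 + 7) = -121/74 - 1*(-36) = (1/74)*(-121) + 36 = -121/74 + 36 = 2543/74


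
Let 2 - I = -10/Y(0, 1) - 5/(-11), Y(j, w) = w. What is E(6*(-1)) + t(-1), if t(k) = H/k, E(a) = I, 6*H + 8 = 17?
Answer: 221/22 ≈ 10.045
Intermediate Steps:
H = 3/2 (H = -4/3 + (1/6)*17 = -4/3 + 17/6 = 3/2 ≈ 1.5000)
I = 127/11 (I = 2 - (-10/1 - 5/(-11)) = 2 - (-10*1 - 5*(-1/11)) = 2 - (-10 + 5/11) = 2 - 1*(-105/11) = 2 + 105/11 = 127/11 ≈ 11.545)
E(a) = 127/11
t(k) = 3/(2*k)
E(6*(-1)) + t(-1) = 127/11 + (3/2)/(-1) = 127/11 + (3/2)*(-1) = 127/11 - 3/2 = 221/22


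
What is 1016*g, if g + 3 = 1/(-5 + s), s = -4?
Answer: -28448/9 ≈ -3160.9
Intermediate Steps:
g = -28/9 (g = -3 + 1/(-5 - 4) = -3 + 1/(-9) = -3 - ⅑ = -28/9 ≈ -3.1111)
1016*g = 1016*(-28/9) = -28448/9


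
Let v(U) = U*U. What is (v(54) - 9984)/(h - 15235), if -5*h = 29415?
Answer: 3534/10559 ≈ 0.33469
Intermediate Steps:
h = -5883 (h = -⅕*29415 = -5883)
v(U) = U²
(v(54) - 9984)/(h - 15235) = (54² - 9984)/(-5883 - 15235) = (2916 - 9984)/(-21118) = -7068*(-1/21118) = 3534/10559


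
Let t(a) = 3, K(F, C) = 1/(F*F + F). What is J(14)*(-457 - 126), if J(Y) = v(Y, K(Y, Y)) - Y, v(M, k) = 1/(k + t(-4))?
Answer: 5027792/631 ≈ 7968.0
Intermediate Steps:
K(F, C) = 1/(F + F²) (K(F, C) = 1/(F² + F) = 1/(F + F²))
v(M, k) = 1/(3 + k) (v(M, k) = 1/(k + 3) = 1/(3 + k))
J(Y) = 1/(3 + 1/(Y*(1 + Y))) - Y
J(14)*(-457 - 126) = (14²*(-2 - 3*14)/(1 + 3*14*(1 + 14)))*(-457 - 126) = (196*(-2 - 42)/(1 + 3*14*15))*(-583) = (196*(-44)/(1 + 630))*(-583) = (196*(-44)/631)*(-583) = (196*(1/631)*(-44))*(-583) = -8624/631*(-583) = 5027792/631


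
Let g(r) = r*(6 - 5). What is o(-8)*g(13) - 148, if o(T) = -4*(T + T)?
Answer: 684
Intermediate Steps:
o(T) = -8*T
g(r) = r (g(r) = r*1 = r)
o(-8)*g(13) - 148 = -8*(-8)*13 - 148 = 64*13 - 148 = 832 - 148 = 684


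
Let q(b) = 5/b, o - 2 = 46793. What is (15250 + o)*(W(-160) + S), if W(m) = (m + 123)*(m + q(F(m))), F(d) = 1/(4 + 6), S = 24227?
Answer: 1755687365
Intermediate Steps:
o = 46795 (o = 2 + 46793 = 46795)
F(d) = ⅒ (F(d) = 1/10 = ⅒)
W(m) = (50 + m)*(123 + m) (W(m) = (m + 123)*(m + 5/(⅒)) = (123 + m)*(m + 5*10) = (123 + m)*(m + 50) = (123 + m)*(50 + m) = (50 + m)*(123 + m))
(15250 + o)*(W(-160) + S) = (15250 + 46795)*((6150 + (-160)² + 173*(-160)) + 24227) = 62045*((6150 + 25600 - 27680) + 24227) = 62045*(4070 + 24227) = 62045*28297 = 1755687365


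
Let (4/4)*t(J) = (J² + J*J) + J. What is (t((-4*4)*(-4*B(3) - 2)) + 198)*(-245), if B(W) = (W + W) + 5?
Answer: -265659870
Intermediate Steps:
B(W) = 5 + 2*W (B(W) = 2*W + 5 = 5 + 2*W)
t(J) = J + 2*J² (t(J) = (J² + J*J) + J = (J² + J²) + J = 2*J² + J = J + 2*J²)
(t((-4*4)*(-4*B(3) - 2)) + 198)*(-245) = (((-4*4)*(-4*(5 + 2*3) - 2))*(1 + 2*((-4*4)*(-4*(5 + 2*3) - 2))) + 198)*(-245) = ((-16*(-4*(5 + 6) - 2))*(1 + 2*(-16*(-4*(5 + 6) - 2))) + 198)*(-245) = ((-16*(-4*11 - 2))*(1 + 2*(-16*(-4*11 - 2))) + 198)*(-245) = ((-16*(-44 - 2))*(1 + 2*(-16*(-44 - 2))) + 198)*(-245) = ((-16*(-46))*(1 + 2*(-16*(-46))) + 198)*(-245) = (736*(1 + 2*736) + 198)*(-245) = (736*(1 + 1472) + 198)*(-245) = (736*1473 + 198)*(-245) = (1084128 + 198)*(-245) = 1084326*(-245) = -265659870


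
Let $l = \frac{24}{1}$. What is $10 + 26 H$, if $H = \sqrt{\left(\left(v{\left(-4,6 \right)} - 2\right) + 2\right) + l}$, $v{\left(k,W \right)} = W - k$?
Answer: $10 + 26 \sqrt{34} \approx 161.6$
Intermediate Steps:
$l = 24$ ($l = 24 \cdot 1 = 24$)
$H = \sqrt{34}$ ($H = \sqrt{\left(\left(\left(6 - -4\right) - 2\right) + 2\right) + 24} = \sqrt{\left(\left(\left(6 + 4\right) - 2\right) + 2\right) + 24} = \sqrt{\left(\left(10 - 2\right) + 2\right) + 24} = \sqrt{\left(8 + 2\right) + 24} = \sqrt{10 + 24} = \sqrt{34} \approx 5.8309$)
$10 + 26 H = 10 + 26 \sqrt{34}$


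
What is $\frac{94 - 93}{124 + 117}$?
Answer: $\frac{1}{241} \approx 0.0041494$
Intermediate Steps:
$\frac{94 - 93}{124 + 117} = 1 \cdot \frac{1}{241} = \frac{1}{241}$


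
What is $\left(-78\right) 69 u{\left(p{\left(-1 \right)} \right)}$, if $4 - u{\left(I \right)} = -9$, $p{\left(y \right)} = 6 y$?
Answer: $-69966$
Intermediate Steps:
$u{\left(I \right)} = 13$ ($u{\left(I \right)} = 4 - -9 = 4 + 9 = 13$)
$\left(-78\right) 69 u{\left(p{\left(-1 \right)} \right)} = \left(-78\right) 69 \cdot 13 = \left(-5382\right) 13 = -69966$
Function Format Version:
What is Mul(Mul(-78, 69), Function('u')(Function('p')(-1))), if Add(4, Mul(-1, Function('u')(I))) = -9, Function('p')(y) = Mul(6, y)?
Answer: -69966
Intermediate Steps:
Function('u')(I) = 13 (Function('u')(I) = Add(4, Mul(-1, -9)) = Add(4, 9) = 13)
Mul(Mul(-78, 69), Function('u')(Function('p')(-1))) = Mul(Mul(-78, 69), 13) = Mul(-5382, 13) = -69966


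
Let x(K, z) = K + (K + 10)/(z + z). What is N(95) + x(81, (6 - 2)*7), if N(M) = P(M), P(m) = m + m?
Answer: 2181/8 ≈ 272.63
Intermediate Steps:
P(m) = 2*m
N(M) = 2*M
x(K, z) = K + (10 + K)/(2*z) (x(K, z) = K + (10 + K)/((2*z)) = K + (10 + K)*(1/(2*z)) = K + (10 + K)/(2*z))
N(95) + x(81, (6 - 2)*7) = 2*95 + (5 + (1/2)*81 + 81*((6 - 2)*7))/(((6 - 2)*7)) = 190 + (5 + 81/2 + 81*(4*7))/((4*7)) = 190 + (5 + 81/2 + 81*28)/28 = 190 + (5 + 81/2 + 2268)/28 = 190 + (1/28)*(4627/2) = 190 + 661/8 = 2181/8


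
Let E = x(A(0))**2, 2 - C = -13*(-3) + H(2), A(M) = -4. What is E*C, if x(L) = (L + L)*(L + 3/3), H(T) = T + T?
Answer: -23616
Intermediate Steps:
H(T) = 2*T
C = -41 (C = 2 - (-13*(-3) + 2*2) = 2 - (39 + 4) = 2 - 1*43 = 2 - 43 = -41)
x(L) = 2*L*(1 + L) (x(L) = (2*L)*(L + 3*(1/3)) = (2*L)*(L + 1) = (2*L)*(1 + L) = 2*L*(1 + L))
E = 576 (E = (2*(-4)*(1 - 4))**2 = (2*(-4)*(-3))**2 = 24**2 = 576)
E*C = 576*(-41) = -23616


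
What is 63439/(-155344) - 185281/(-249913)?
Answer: 12928060857/38822485072 ≈ 0.33300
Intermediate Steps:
63439/(-155344) - 185281/(-249913) = 63439*(-1/155344) - 185281*(-1/249913) = -63439/155344 + 185281/249913 = 12928060857/38822485072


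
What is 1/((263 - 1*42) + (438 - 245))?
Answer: 1/414 ≈ 0.0024155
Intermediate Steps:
1/((263 - 1*42) + (438 - 245)) = 1/((263 - 42) + 193) = 1/(221 + 193) = 1/414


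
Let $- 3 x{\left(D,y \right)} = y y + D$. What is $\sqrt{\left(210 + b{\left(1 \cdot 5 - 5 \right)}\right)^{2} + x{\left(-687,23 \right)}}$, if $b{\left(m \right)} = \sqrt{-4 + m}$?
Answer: $\frac{\sqrt{397338 + 7560 i}}{3} \approx 210.13 + 1.9988 i$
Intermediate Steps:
$x{\left(D,y \right)} = - \frac{D}{3} - \frac{y^{2}}{3}$ ($x{\left(D,y \right)} = - \frac{y y + D}{3} = - \frac{y^{2} + D}{3} = - \frac{D + y^{2}}{3} = - \frac{D}{3} - \frac{y^{2}}{3}$)
$\sqrt{\left(210 + b{\left(1 \cdot 5 - 5 \right)}\right)^{2} + x{\left(-687,23 \right)}} = \sqrt{\left(210 + \sqrt{-4 + \left(1 \cdot 5 - 5\right)}\right)^{2} - \left(-229 + \frac{23^{2}}{3}\right)} = \sqrt{\left(210 + \sqrt{-4 + \left(5 - 5\right)}\right)^{2} + \left(229 - \frac{529}{3}\right)} = \sqrt{\left(210 + \sqrt{-4 + 0}\right)^{2} + \left(229 - \frac{529}{3}\right)} = \sqrt{\left(210 + \sqrt{-4}\right)^{2} + \frac{158}{3}} = \sqrt{\left(210 + 2 i\right)^{2} + \frac{158}{3}} = \sqrt{\frac{158}{3} + \left(210 + 2 i\right)^{2}}$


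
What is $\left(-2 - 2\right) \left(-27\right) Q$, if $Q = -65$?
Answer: $-7020$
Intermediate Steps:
$\left(-2 - 2\right) \left(-27\right) Q = \left(-2 - 2\right) \left(-27\right) \left(-65\right) = \left(-4\right) \left(-27\right) \left(-65\right) = 108 \left(-65\right) = -7020$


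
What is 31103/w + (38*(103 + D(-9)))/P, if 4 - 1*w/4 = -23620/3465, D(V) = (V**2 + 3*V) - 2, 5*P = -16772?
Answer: 90156753947/125722912 ≈ 717.11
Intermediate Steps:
P = -16772/5 (P = (1/5)*(-16772) = -16772/5 ≈ -3354.4)
D(V) = -2 + V**2 + 3*V
w = 29984/693 (w = 16 - (-94480)/3465 = 16 - 4*(-4724/693) = 16 + 18896/693 = 29984/693 ≈ 43.267)
31103/w + (38*(103 + D(-9)))/P = 31103/(29984/693) + (38*(103 + (-2 + (-9)**2 + 3*(-9))))/(-16772/5) = 31103*(693/29984) + (38*(103 + (-2 + 81 - 27)))*(-5/16772) = 21554379/29984 + (38*(103 + 52))*(-5/16772) = 21554379/29984 + (38*155)*(-5/16772) = 21554379/29984 + 5890*(-5/16772) = 21554379/29984 - 14725/8386 = 90156753947/125722912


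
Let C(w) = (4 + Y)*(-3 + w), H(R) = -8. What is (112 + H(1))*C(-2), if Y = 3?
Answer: -3640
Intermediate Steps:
C(w) = -21 + 7*w (C(w) = (4 + 3)*(-3 + w) = 7*(-3 + w) = -21 + 7*w)
(112 + H(1))*C(-2) = (112 - 8)*(-21 + 7*(-2)) = 104*(-21 - 14) = 104*(-35) = -3640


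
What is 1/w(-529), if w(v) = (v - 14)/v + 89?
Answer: 529/47624 ≈ 0.011108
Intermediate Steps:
w(v) = 89 + (-14 + v)/v (w(v) = (-14 + v)/v + 89 = 89 + (-14 + v)/v)
1/w(-529) = 1/(90 - 14/(-529)) = 1/(90 - 14*(-1/529)) = 1/(90 + 14/529) = 1/(47624/529) = 529/47624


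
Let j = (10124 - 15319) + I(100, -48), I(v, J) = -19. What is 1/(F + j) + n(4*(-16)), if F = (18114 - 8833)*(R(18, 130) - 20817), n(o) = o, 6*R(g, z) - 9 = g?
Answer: -24725251394/386332053 ≈ -64.000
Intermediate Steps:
R(g, z) = 3/2 + g/6
F = -386321625/2 (F = (18114 - 8833)*((3/2 + (⅙)*18) - 20817) = 9281*((3/2 + 3) - 20817) = 9281*(9/2 - 20817) = 9281*(-41625/2) = -386321625/2 ≈ -1.9316e+8)
j = -5214 (j = (10124 - 15319) - 19 = -5195 - 19 = -5214)
1/(F + j) + n(4*(-16)) = 1/(-386321625/2 - 5214) + 4*(-16) = 1/(-386332053/2) - 64 = -2/386332053 - 64 = -24725251394/386332053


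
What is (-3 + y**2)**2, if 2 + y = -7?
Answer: 6084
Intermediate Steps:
y = -9 (y = -2 - 7 = -9)
(-3 + y**2)**2 = (-3 + (-9)**2)**2 = (-3 + 81)**2 = 78**2 = 6084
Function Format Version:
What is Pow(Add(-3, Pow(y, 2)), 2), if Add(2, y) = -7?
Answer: 6084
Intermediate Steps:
y = -9 (y = Add(-2, -7) = -9)
Pow(Add(-3, Pow(y, 2)), 2) = Pow(Add(-3, Pow(-9, 2)), 2) = Pow(Add(-3, 81), 2) = Pow(78, 2) = 6084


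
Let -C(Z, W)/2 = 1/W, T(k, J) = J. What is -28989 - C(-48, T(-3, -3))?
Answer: -86969/3 ≈ -28990.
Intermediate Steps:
C(Z, W) = -2/W
-28989 - C(-48, T(-3, -3)) = -28989 - (-2)/(-3) = -28989 - (-2)*(-1)/3 = -28989 - 1*⅔ = -28989 - ⅔ = -86969/3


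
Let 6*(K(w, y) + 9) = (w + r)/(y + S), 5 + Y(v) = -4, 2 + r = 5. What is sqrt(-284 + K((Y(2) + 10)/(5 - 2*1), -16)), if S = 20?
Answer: I*sqrt(10543)/6 ≈ 17.113*I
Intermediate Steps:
r = 3 (r = -2 + 5 = 3)
Y(v) = -9 (Y(v) = -5 - 4 = -9)
K(w, y) = -9 + (3 + w)/(6*(20 + y)) (K(w, y) = -9 + ((w + 3)/(y + 20))/6 = -9 + ((3 + w)/(20 + y))/6 = -9 + (3 + w)/(6*(20 + y)))
sqrt(-284 + K((Y(2) + 10)/(5 - 2*1), -16)) = sqrt(-284 + (-1077 + (-9 + 10)/(5 - 2*1) - 54*(-16))/(6*(20 - 16))) = sqrt(-284 + (1/6)*(-1077 + 1/(5 - 2) + 864)/4) = sqrt(-284 + (1/6)*(1/4)*(-1077 + 1/3 + 864)) = sqrt(-284 + (1/6)*(1/4)*(-638/3)) = sqrt(-284 - 319/36) = sqrt(-10543/36) = I*sqrt(10543)/6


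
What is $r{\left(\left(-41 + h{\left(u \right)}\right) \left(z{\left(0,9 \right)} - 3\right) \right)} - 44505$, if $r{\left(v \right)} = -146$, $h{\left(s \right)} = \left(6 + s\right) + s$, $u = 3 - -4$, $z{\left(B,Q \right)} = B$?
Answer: $-44651$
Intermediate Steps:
$u = 7$ ($u = 3 + 4 = 7$)
$h{\left(s \right)} = 6 + 2 s$
$r{\left(\left(-41 + h{\left(u \right)}\right) \left(z{\left(0,9 \right)} - 3\right) \right)} - 44505 = -146 - 44505 = -44651$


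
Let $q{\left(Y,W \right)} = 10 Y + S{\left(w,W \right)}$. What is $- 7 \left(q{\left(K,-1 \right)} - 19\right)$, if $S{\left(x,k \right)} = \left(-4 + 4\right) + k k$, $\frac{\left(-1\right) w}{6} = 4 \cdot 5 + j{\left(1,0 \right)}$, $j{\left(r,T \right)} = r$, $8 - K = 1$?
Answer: $-364$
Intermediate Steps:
$K = 7$ ($K = 8 - 1 = 7$)
$w = -126$ ($w = - 6 \left(4 \cdot 5 + 1\right) = - 6 \left(20 + 1\right) = \left(-6\right) 21 = -126$)
$S{\left(x,k \right)} = k^{2}$ ($S{\left(x,k \right)} = 0 + k^{2} = k^{2}$)
$q{\left(Y,W \right)} = W^{2} + 10 Y$ ($q{\left(Y,W \right)} = 10 Y + W^{2} = W^{2} + 10 Y$)
$- 7 \left(q{\left(K,-1 \right)} - 19\right) = - 7 \left(\left(\left(-1\right)^{2} + 10 \cdot 7\right) - 19\right) = - 7 \left(\left(1 + 70\right) - 19\right) = - 7 \left(71 - 19\right) = \left(-7\right) 52 = -364$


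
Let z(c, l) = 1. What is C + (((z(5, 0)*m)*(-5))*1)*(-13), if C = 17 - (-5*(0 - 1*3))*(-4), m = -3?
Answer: -118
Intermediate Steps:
C = 77 (C = 17 - (-5*(0 - 3))*(-4) = 17 - (-5*(-3))*(-4) = 17 - 15*(-4) = 17 - 1*(-60) = 17 + 60 = 77)
C + (((z(5, 0)*m)*(-5))*1)*(-13) = 77 + (((1*(-3))*(-5))*1)*(-13) = 77 + (-3*(-5)*1)*(-13) = 77 + (15*1)*(-13) = 77 + 15*(-13) = 77 - 195 = -118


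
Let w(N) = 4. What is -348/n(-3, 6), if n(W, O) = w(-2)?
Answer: -87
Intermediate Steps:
n(W, O) = 4
-348/n(-3, 6) = -348/4 = -348*¼ = -87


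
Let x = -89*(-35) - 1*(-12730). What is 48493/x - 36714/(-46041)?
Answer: 938133181/243173215 ≈ 3.8579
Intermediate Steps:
x = 15845 (x = 3115 + 12730 = 15845)
48493/x - 36714/(-46041) = 48493/15845 - 36714/(-46041) = 48493*(1/15845) - 36714*(-1/46041) = 48493/15845 + 12238/15347 = 938133181/243173215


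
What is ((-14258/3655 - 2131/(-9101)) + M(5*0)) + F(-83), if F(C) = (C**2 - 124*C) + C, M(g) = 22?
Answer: 569360360347/33264155 ≈ 17116.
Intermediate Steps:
F(C) = C**2 - 123*C
((-14258/3655 - 2131/(-9101)) + M(5*0)) + F(-83) = ((-14258/3655 - 2131/(-9101)) + 22) - 83*(-123 - 83) = ((-14258*1/3655 - 2131*(-1/9101)) + 22) - 83*(-206) = ((-14258/3655 + 2131/9101) + 22) + 17098 = (-121973253/33264155 + 22) + 17098 = 609838157/33264155 + 17098 = 569360360347/33264155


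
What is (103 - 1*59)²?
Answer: 1936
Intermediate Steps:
(103 - 1*59)² = (103 - 59)² = 44² = 1936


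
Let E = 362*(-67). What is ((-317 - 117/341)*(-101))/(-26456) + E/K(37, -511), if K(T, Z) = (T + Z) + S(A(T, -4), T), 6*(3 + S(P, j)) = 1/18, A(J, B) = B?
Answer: 11534078122531/232371183220 ≈ 49.636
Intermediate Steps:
S(P, j) = -323/108 (S(P, j) = -3 + (⅙)/18 = -3 + (⅙)*(1/18) = -3 + 1/108 = -323/108)
E = -24254
K(T, Z) = -323/108 + T + Z (K(T, Z) = (T + Z) - 323/108 = -323/108 + T + Z)
((-317 - 117/341)*(-101))/(-26456) + E/K(37, -511) = ((-317 - 117/341)*(-101))/(-26456) - 24254/(-323/108 + 37 - 511) = ((-317 - 117*1/341)*(-101))*(-1/26456) - 24254/(-51515/108) = ((-317 - 117/341)*(-101))*(-1/26456) - 24254*(-108/51515) = -108214/341*(-101)*(-1/26456) + 2619432/51515 = (10929614/341)*(-1/26456) + 2619432/51515 = -5464807/4510748 + 2619432/51515 = 11534078122531/232371183220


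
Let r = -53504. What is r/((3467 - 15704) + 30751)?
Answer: -26752/9257 ≈ -2.8899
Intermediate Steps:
r/((3467 - 15704) + 30751) = -53504/((3467 - 15704) + 30751) = -53504/(-12237 + 30751) = -53504/18514 = -53504*1/18514 = -26752/9257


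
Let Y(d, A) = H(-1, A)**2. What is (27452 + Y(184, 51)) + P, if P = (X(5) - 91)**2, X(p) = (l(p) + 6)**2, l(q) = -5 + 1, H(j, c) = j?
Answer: 35022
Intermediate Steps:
l(q) = -4
X(p) = 4 (X(p) = (-4 + 6)**2 = 2**2 = 4)
P = 7569 (P = (4 - 91)**2 = (-87)**2 = 7569)
Y(d, A) = 1 (Y(d, A) = (-1)**2 = 1)
(27452 + Y(184, 51)) + P = (27452 + 1) + 7569 = 27453 + 7569 = 35022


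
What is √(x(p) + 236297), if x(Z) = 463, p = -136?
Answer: 2*√59190 ≈ 486.58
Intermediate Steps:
√(x(p) + 236297) = √(463 + 236297) = √236760 = 2*√59190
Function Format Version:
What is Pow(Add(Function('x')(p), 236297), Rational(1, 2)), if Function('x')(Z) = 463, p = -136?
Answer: Mul(2, Pow(59190, Rational(1, 2))) ≈ 486.58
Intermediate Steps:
Pow(Add(Function('x')(p), 236297), Rational(1, 2)) = Pow(Add(463, 236297), Rational(1, 2)) = Pow(236760, Rational(1, 2)) = Mul(2, Pow(59190, Rational(1, 2)))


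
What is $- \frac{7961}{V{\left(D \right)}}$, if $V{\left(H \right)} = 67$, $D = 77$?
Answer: $- \frac{7961}{67} \approx -118.82$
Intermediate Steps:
$- \frac{7961}{V{\left(D \right)}} = - \frac{7961}{67}$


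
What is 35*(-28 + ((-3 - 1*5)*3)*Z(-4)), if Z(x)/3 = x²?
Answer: -41300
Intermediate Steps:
Z(x) = 3*x²
35*(-28 + ((-3 - 1*5)*3)*Z(-4)) = 35*(-28 + ((-3 - 1*5)*3)*(3*(-4)²)) = 35*(-28 + ((-3 - 5)*3)*(3*16)) = 35*(-28 - 8*3*48) = 35*(-28 - 24*48) = 35*(-28 - 1152) = 35*(-1180) = -41300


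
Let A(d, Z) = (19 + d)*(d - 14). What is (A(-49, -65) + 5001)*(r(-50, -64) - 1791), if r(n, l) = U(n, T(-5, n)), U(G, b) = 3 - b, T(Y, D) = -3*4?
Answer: -12238416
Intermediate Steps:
T(Y, D) = -12
r(n, l) = 15 (r(n, l) = 3 - 1*(-12) = 3 + 12 = 15)
A(d, Z) = (-14 + d)*(19 + d) (A(d, Z) = (19 + d)*(-14 + d) = (-14 + d)*(19 + d))
(A(-49, -65) + 5001)*(r(-50, -64) - 1791) = ((-266 + (-49)² + 5*(-49)) + 5001)*(15 - 1791) = ((-266 + 2401 - 245) + 5001)*(-1776) = (1890 + 5001)*(-1776) = 6891*(-1776) = -12238416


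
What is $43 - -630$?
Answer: $673$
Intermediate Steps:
$43 - -630 = 43 + 630 = 673$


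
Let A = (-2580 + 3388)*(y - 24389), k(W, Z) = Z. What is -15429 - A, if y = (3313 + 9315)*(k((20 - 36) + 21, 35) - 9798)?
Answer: 99635719395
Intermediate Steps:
y = -123287164 (y = (3313 + 9315)*(35 - 9798) = 12628*(-9763) = -123287164)
A = -99635734824 (A = (-2580 + 3388)*(-123287164 - 24389) = 808*(-123311553) = -99635734824)
-15429 - A = -15429 - 1*(-99635734824) = -15429 + 99635734824 = 99635719395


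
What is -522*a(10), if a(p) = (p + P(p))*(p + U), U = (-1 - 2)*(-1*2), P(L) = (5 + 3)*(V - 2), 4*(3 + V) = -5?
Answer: 334080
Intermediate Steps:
V = -17/4 (V = -3 + (¼)*(-5) = -3 - 5/4 = -17/4 ≈ -4.2500)
P(L) = -50 (P(L) = (5 + 3)*(-17/4 - 2) = 8*(-25/4) = -50)
U = 6 (U = -3*(-2) = 6)
a(p) = (-50 + p)*(6 + p) (a(p) = (p - 50)*(p + 6) = (-50 + p)*(6 + p))
-522*a(10) = -522*(-300 + 10² - 44*10) = -522*(-300 + 100 - 440) = -522*(-640) = 334080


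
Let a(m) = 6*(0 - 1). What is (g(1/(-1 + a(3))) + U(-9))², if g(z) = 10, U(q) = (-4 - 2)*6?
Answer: 676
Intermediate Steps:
U(q) = -36 (U(q) = -6*6 = -36)
a(m) = -6 (a(m) = 6*(-1) = -6)
(g(1/(-1 + a(3))) + U(-9))² = (10 - 36)² = (-26)² = 676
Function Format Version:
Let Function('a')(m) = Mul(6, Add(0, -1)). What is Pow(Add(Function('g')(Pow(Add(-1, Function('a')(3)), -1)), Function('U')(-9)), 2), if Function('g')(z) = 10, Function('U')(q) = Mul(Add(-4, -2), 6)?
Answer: 676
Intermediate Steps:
Function('U')(q) = -36 (Function('U')(q) = Mul(-6, 6) = -36)
Function('a')(m) = -6 (Function('a')(m) = Mul(6, -1) = -6)
Pow(Add(Function('g')(Pow(Add(-1, Function('a')(3)), -1)), Function('U')(-9)), 2) = Pow(Add(10, -36), 2) = Pow(-26, 2) = 676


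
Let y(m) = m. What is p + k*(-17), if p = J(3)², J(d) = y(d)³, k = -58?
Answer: 1715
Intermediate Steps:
J(d) = d³
p = 729 (p = (3³)² = 27² = 729)
p + k*(-17) = 729 - 58*(-17) = 729 + 986 = 1715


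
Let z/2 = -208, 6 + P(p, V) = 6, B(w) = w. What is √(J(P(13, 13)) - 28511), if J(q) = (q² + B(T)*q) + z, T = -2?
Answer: I*√28927 ≈ 170.08*I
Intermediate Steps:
P(p, V) = 0 (P(p, V) = -6 + 6 = 0)
z = -416 (z = 2*(-208) = -416)
J(q) = -416 + q² - 2*q (J(q) = (q² - 2*q) - 416 = -416 + q² - 2*q)
√(J(P(13, 13)) - 28511) = √((-416 + 0² - 2*0) - 28511) = √((-416 + 0 + 0) - 28511) = √(-416 - 28511) = √(-28927) = I*√28927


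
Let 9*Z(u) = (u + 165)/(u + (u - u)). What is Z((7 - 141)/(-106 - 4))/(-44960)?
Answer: -4571/13555440 ≈ -0.00033721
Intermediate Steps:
Z(u) = (165 + u)/(9*u) (Z(u) = ((u + 165)/(u + (u - u)))/9 = ((165 + u)/(u + 0))/9 = ((165 + u)/u)/9 = (165 + u)/(9*u))
Z((7 - 141)/(-106 - 4))/(-44960) = ((165 + (7 - 141)/(-106 - 4))/(9*(((7 - 141)/(-106 - 4)))))/(-44960) = ((165 - 134/(-110))/(9*((-134/(-110)))))*(-1/44960) = ((165 - 134*(-1/110))/(9*((-134*(-1/110)))))*(-1/44960) = ((165 + 67/55)/(9*(67/55)))*(-1/44960) = ((⅑)*(55/67)*(9142/55))*(-1/44960) = (9142/603)*(-1/44960) = -4571/13555440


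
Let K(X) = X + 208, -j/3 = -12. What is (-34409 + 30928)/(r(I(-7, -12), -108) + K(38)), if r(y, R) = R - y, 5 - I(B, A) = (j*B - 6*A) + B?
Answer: 3481/54 ≈ 64.463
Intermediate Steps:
j = 36 (j = -3*(-12) = 36)
I(B, A) = 5 - 37*B + 6*A (I(B, A) = 5 - ((36*B - 6*A) + B) = 5 - ((-6*A + 36*B) + B) = 5 - (-6*A + 37*B) = 5 + (-37*B + 6*A) = 5 - 37*B + 6*A)
K(X) = 208 + X
(-34409 + 30928)/(r(I(-7, -12), -108) + K(38)) = (-34409 + 30928)/((-108 - (5 - 37*(-7) + 6*(-12))) + (208 + 38)) = -3481/((-108 - (5 + 259 - 72)) + 246) = -3481/((-108 - 1*192) + 246) = -3481/((-108 - 192) + 246) = -3481/(-300 + 246) = -3481/(-54) = -3481*(-1/54) = 3481/54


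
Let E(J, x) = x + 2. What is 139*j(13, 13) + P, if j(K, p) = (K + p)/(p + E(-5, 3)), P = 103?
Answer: 2734/9 ≈ 303.78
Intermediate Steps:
E(J, x) = 2 + x
j(K, p) = (K + p)/(5 + p) (j(K, p) = (K + p)/(p + (2 + 3)) = (K + p)/(p + 5) = (K + p)/(5 + p))
139*j(13, 13) + P = 139*((13 + 13)/(5 + 13)) + 103 = 139*(26/18) + 103 = 139*((1/18)*26) + 103 = 139*(13/9) + 103 = 1807/9 + 103 = 2734/9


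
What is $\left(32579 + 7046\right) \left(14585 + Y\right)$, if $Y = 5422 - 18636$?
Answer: $54325875$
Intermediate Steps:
$Y = -13214$
$\left(32579 + 7046\right) \left(14585 + Y\right) = \left(32579 + 7046\right) \left(14585 - 13214\right) = 39625 \cdot 1371 = 54325875$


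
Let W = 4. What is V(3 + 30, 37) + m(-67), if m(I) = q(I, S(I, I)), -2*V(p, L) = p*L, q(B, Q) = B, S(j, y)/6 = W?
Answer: -1355/2 ≈ -677.50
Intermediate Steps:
S(j, y) = 24 (S(j, y) = 6*4 = 24)
V(p, L) = -L*p/2 (V(p, L) = -p*L/2 = -L*p/2)
m(I) = I
V(3 + 30, 37) + m(-67) = -½*37*(3 + 30) - 67 = -½*37*33 - 67 = -1221/2 - 67 = -1355/2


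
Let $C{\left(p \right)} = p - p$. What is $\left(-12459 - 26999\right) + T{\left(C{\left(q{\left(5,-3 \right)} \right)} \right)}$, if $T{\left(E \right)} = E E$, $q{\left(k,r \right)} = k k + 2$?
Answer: $-39458$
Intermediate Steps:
$q{\left(k,r \right)} = 2 + k^{2}$ ($q{\left(k,r \right)} = k^{2} + 2 = 2 + k^{2}$)
$C{\left(p \right)} = 0$
$T{\left(E \right)} = E^{2}$
$\left(-12459 - 26999\right) + T{\left(C{\left(q{\left(5,-3 \right)} \right)} \right)} = \left(-12459 - 26999\right) + 0^{2} = -39458 + 0 = -39458$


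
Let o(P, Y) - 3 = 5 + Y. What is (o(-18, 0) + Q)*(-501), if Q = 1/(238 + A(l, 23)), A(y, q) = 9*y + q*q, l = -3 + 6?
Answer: -3182853/794 ≈ -4008.6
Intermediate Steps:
l = 3
A(y, q) = q**2 + 9*y (A(y, q) = 9*y + q**2 = q**2 + 9*y)
Q = 1/794 (Q = 1/(238 + (23**2 + 9*3)) = 1/(238 + (529 + 27)) = 1/(238 + 556) = 1/794 ≈ 0.0012594)
o(P, Y) = 8 + Y (o(P, Y) = 3 + (5 + Y) = 8 + Y)
(o(-18, 0) + Q)*(-501) = ((8 + 0) + 1/794)*(-501) = (8 + 1/794)*(-501) = (6353/794)*(-501) = -3182853/794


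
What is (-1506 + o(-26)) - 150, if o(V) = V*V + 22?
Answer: -958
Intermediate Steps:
o(V) = 22 + V**2 (o(V) = V**2 + 22 = 22 + V**2)
(-1506 + o(-26)) - 150 = (-1506 + (22 + (-26)**2)) - 150 = (-1506 + (22 + 676)) - 150 = (-1506 + 698) - 150 = -808 - 150 = -958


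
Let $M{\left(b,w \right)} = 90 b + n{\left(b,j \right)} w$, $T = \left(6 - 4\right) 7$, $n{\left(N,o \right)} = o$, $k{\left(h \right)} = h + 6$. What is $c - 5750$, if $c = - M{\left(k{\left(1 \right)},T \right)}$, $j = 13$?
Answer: $-6562$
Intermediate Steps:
$k{\left(h \right)} = 6 + h$
$T = 14$ ($T = 2 \cdot 7 = 14$)
$M{\left(b,w \right)} = 13 w + 90 b$ ($M{\left(b,w \right)} = 90 b + 13 w = 13 w + 90 b$)
$c = -812$ ($c = - (13 \cdot 14 + 90 \left(6 + 1\right)) = - (182 + 90 \cdot 7) = - (182 + 630) = \left(-1\right) 812 = -812$)
$c - 5750 = -812 - 5750 = -6562$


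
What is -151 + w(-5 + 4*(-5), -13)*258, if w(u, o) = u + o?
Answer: -9955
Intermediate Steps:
w(u, o) = o + u
-151 + w(-5 + 4*(-5), -13)*258 = -151 + (-13 + (-5 + 4*(-5)))*258 = -151 + (-13 + (-5 - 20))*258 = -151 + (-13 - 25)*258 = -151 - 38*258 = -151 - 9804 = -9955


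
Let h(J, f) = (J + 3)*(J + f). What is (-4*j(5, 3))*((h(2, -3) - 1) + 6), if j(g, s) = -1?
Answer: 0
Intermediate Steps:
h(J, f) = (3 + J)*(J + f)
(-4*j(5, 3))*((h(2, -3) - 1) + 6) = (-4*(-1))*(((2**2 + 3*2 + 3*(-3) + 2*(-3)) - 1) + 6) = 4*(((4 + 6 - 9 - 6) - 1) + 6) = 4*((-5 - 1) + 6) = 4*(-6 + 6) = 4*0 = 0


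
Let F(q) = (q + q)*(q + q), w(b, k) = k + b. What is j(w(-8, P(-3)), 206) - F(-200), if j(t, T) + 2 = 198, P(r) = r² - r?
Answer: -159804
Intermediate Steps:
w(b, k) = b + k
j(t, T) = 196 (j(t, T) = -2 + 198 = 196)
F(q) = 4*q² (F(q) = (2*q)*(2*q) = 4*q²)
j(w(-8, P(-3)), 206) - F(-200) = 196 - 4*(-200)² = 196 - 4*40000 = 196 - 1*160000 = 196 - 160000 = -159804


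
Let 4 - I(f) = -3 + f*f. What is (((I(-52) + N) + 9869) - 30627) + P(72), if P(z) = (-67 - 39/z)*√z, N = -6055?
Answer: -29510 - 1621*√2/4 ≈ -30083.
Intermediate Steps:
I(f) = 7 - f² (I(f) = 4 - (-3 + f*f) = 4 - (-3 + f²) = 4 + (3 - f²) = 7 - f²)
P(z) = √z*(-67 - 39/z) (P(z) = (-67 - 39/z)*√z = √z*(-67 - 39/z))
(((I(-52) + N) + 9869) - 30627) + P(72) = ((((7 - 1*(-52)²) - 6055) + 9869) - 30627) + (-39 - 67*72)/√72 = ((((7 - 1*2704) - 6055) + 9869) - 30627) + (√2/12)*(-39 - 4824) = ((((7 - 2704) - 6055) + 9869) - 30627) + (√2/12)*(-4863) = (((-2697 - 6055) + 9869) - 30627) - 1621*√2/4 = ((-8752 + 9869) - 30627) - 1621*√2/4 = (1117 - 30627) - 1621*√2/4 = -29510 - 1621*√2/4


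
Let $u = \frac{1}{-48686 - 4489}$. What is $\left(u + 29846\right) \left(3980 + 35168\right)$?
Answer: $\frac{62130265946252}{53175} \approx 1.1684 \cdot 10^{9}$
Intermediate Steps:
$u = - \frac{1}{53175}$ ($u = \frac{1}{-53175} = - \frac{1}{53175} \approx -1.8806 \cdot 10^{-5}$)
$\left(u + 29846\right) \left(3980 + 35168\right) = \left(- \frac{1}{53175} + 29846\right) \left(3980 + 35168\right) = \frac{1587061049}{53175} \cdot 39148 = \frac{62130265946252}{53175}$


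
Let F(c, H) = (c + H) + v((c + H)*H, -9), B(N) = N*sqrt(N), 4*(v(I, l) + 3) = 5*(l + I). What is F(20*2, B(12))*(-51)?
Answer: -445893/4 - 62424*sqrt(3) ≈ -2.1959e+5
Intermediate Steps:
v(I, l) = -3 + 5*I/4 + 5*l/4 (v(I, l) = -3 + (5*(l + I))/4 = -3 + (5*(I + l))/4 = -3 + (5*I + 5*l)/4 = -3 + (5*I/4 + 5*l/4) = -3 + 5*I/4 + 5*l/4)
B(N) = N**(3/2)
F(c, H) = -57/4 + H + c + 5*H*(H + c)/4 (F(c, H) = (c + H) + (-3 + 5*((c + H)*H)/4 + (5/4)*(-9)) = (H + c) + (-3 + 5*((H + c)*H)/4 - 45/4) = (H + c) + (-3 + 5*(H*(H + c))/4 - 45/4) = (H + c) + (-3 + 5*H*(H + c)/4 - 45/4) = (H + c) + (-57/4 + 5*H*(H + c)/4) = -57/4 + H + c + 5*H*(H + c)/4)
F(20*2, B(12))*(-51) = (-57/4 + 12**(3/2) + 20*2 + 5*12**(3/2)*(12**(3/2) + 20*2)/4)*(-51) = (-57/4 + 24*sqrt(3) + 40 + 5*(24*sqrt(3))*(24*sqrt(3) + 40)/4)*(-51) = (-57/4 + 24*sqrt(3) + 40 + 5*(24*sqrt(3))*(40 + 24*sqrt(3))/4)*(-51) = (-57/4 + 24*sqrt(3) + 40 + 30*sqrt(3)*(40 + 24*sqrt(3)))*(-51) = (103/4 + 24*sqrt(3) + 30*sqrt(3)*(40 + 24*sqrt(3)))*(-51) = -5253/4 - 1224*sqrt(3) - 1530*sqrt(3)*(40 + 24*sqrt(3))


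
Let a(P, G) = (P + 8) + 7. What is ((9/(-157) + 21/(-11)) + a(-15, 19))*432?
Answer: -1467072/1727 ≈ -849.49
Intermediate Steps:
a(P, G) = 15 + P (a(P, G) = (8 + P) + 7 = 15 + P)
((9/(-157) + 21/(-11)) + a(-15, 19))*432 = ((9/(-157) + 21/(-11)) + (15 - 15))*432 = ((9*(-1/157) + 21*(-1/11)) + 0)*432 = ((-9/157 - 21/11) + 0)*432 = (-3396/1727 + 0)*432 = -3396/1727*432 = -1467072/1727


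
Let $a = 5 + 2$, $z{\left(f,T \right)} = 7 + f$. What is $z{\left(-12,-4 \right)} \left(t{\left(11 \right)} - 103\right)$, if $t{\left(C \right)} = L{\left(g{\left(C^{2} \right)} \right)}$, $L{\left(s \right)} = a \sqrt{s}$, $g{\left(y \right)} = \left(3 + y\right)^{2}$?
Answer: $-3825$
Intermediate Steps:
$a = 7$
$L{\left(s \right)} = 7 \sqrt{s}$
$t{\left(C \right)} = 7 \sqrt{\left(3 + C^{2}\right)^{2}}$
$z{\left(-12,-4 \right)} \left(t{\left(11 \right)} - 103\right) = \left(7 - 12\right) \left(7 \sqrt{\left(3 + 11^{2}\right)^{2}} - 103\right) = - 5 \left(7 \sqrt{\left(3 + 121\right)^{2}} - 103\right) = - 5 \left(7 \sqrt{124^{2}} - 103\right) = - 5 \left(7 \sqrt{15376} - 103\right) = - 5 \left(7 \cdot 124 - 103\right) = - 5 \left(868 - 103\right) = \left(-5\right) 765 = -3825$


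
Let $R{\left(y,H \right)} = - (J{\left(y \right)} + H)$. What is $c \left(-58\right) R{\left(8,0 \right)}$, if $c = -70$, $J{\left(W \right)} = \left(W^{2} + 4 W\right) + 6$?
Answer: $-414120$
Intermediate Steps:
$J{\left(W \right)} = 6 + W^{2} + 4 W$
$R{\left(y,H \right)} = -6 - H - y^{2} - 4 y$ ($R{\left(y,H \right)} = - (\left(6 + y^{2} + 4 y\right) + H) = - (6 + H + y^{2} + 4 y) = -6 - H - y^{2} - 4 y$)
$c \left(-58\right) R{\left(8,0 \right)} = \left(-70\right) \left(-58\right) \left(-6 - 0 - 8^{2} - 32\right) = 4060 \left(-6 + 0 - 64 - 32\right) = 4060 \left(-102\right) = -414120$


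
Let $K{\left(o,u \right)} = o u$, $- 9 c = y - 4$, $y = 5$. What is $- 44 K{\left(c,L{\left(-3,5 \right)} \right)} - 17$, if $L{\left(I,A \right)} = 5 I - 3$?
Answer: $-105$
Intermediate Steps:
$L{\left(I,A \right)} = -3 + 5 I$
$c = - \frac{1}{9}$ ($c = - \frac{5 - 4}{9} = \left(- \frac{1}{9}\right) 1 = - \frac{1}{9} \approx -0.11111$)
$- 44 K{\left(c,L{\left(-3,5 \right)} \right)} - 17 = - 44 \left(- \frac{-3 + 5 \left(-3\right)}{9}\right) - 17 = - 44 \left(- \frac{-3 - 15}{9}\right) + \left(-24 + 7\right) = - 44 \left(\left(- \frac{1}{9}\right) \left(-18\right)\right) - 17 = \left(-44\right) 2 - 17 = -88 - 17 = -105$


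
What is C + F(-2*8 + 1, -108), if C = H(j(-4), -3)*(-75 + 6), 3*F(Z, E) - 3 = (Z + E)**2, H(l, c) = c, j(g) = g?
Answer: 5251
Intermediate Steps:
F(Z, E) = 1 + (E + Z)**2/3 (F(Z, E) = 1 + (Z + E)**2/3 = 1 + (E + Z)**2/3)
C = 207 (C = -3*(-75 + 6) = -3*(-69) = 207)
C + F(-2*8 + 1, -108) = 207 + (1 + (-108 + (-2*8 + 1))**2/3) = 207 + (1 + (-108 + (-16 + 1))**2/3) = 207 + (1 + (-108 - 15)**2/3) = 207 + (1 + (1/3)*(-123)**2) = 207 + (1 + (1/3)*15129) = 207 + (1 + 5043) = 207 + 5044 = 5251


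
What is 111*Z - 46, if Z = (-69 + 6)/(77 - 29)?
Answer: -3067/16 ≈ -191.69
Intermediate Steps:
Z = -21/16 (Z = -63/48 = -63*1/48 = -21/16 ≈ -1.3125)
111*Z - 46 = 111*(-21/16) - 46 = -2331/16 - 46 = -3067/16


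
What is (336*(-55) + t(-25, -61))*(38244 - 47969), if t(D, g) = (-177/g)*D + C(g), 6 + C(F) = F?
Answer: 11045577200/61 ≈ 1.8107e+8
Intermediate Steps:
C(F) = -6 + F
t(D, g) = -6 + g - 177*D/g (t(D, g) = (-177/g)*D + (-6 + g) = -177*D/g + (-6 + g) = -6 + g - 177*D/g)
(336*(-55) + t(-25, -61))*(38244 - 47969) = (336*(-55) + (-6 - 61 - 177*(-25)/(-61)))*(38244 - 47969) = (-18480 + (-6 - 61 - 177*(-25)*(-1/61)))*(-9725) = (-18480 + (-6 - 61 - 4425/61))*(-9725) = (-18480 - 8512/61)*(-9725) = -1135792/61*(-9725) = 11045577200/61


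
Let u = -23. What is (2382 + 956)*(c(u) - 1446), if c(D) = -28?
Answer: -4920212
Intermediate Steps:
(2382 + 956)*(c(u) - 1446) = (2382 + 956)*(-28 - 1446) = 3338*(-1474) = -4920212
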